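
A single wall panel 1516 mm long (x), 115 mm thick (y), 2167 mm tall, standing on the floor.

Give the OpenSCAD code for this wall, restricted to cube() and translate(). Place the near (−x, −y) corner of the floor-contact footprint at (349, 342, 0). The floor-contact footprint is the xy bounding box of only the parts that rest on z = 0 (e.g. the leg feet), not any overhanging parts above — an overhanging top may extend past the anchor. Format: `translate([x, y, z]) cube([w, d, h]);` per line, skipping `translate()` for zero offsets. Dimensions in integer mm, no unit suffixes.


translate([349, 342, 0]) cube([1516, 115, 2167]);


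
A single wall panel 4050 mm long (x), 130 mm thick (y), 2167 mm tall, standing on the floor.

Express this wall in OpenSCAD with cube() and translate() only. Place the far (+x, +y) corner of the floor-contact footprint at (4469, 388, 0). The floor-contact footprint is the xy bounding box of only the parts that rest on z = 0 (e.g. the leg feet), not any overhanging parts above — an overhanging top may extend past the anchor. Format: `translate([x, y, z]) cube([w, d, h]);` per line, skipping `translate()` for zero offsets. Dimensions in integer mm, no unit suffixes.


translate([419, 258, 0]) cube([4050, 130, 2167]);


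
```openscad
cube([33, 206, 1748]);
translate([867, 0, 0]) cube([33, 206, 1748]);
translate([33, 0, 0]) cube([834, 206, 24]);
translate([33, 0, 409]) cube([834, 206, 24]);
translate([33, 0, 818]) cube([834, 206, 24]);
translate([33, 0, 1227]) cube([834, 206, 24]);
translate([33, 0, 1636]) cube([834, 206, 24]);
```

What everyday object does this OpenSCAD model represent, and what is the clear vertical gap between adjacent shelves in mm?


A bookshelf. The clear shelf gap is 385 mm.

Two tall side panels with 5 horizontal boards between them — a bookshelf. The first two shelf undersides are at z = 0 and z = 409; with shelf thickness 24, the clear gap is 409 − 0 − 24 = 385 mm.


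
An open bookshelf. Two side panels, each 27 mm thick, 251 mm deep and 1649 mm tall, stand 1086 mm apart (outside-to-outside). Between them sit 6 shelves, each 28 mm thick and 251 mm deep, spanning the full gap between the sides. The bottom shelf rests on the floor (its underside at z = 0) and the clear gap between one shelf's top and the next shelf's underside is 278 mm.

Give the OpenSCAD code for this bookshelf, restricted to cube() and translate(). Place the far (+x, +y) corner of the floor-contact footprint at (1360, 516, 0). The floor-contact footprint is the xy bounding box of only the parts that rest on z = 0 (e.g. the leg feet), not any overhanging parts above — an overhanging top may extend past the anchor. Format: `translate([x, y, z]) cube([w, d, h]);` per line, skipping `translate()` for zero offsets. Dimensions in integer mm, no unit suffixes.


translate([274, 265, 0]) cube([27, 251, 1649]);
translate([1333, 265, 0]) cube([27, 251, 1649]);
translate([301, 265, 0]) cube([1032, 251, 28]);
translate([301, 265, 306]) cube([1032, 251, 28]);
translate([301, 265, 612]) cube([1032, 251, 28]);
translate([301, 265, 918]) cube([1032, 251, 28]);
translate([301, 265, 1224]) cube([1032, 251, 28]);
translate([301, 265, 1530]) cube([1032, 251, 28]);


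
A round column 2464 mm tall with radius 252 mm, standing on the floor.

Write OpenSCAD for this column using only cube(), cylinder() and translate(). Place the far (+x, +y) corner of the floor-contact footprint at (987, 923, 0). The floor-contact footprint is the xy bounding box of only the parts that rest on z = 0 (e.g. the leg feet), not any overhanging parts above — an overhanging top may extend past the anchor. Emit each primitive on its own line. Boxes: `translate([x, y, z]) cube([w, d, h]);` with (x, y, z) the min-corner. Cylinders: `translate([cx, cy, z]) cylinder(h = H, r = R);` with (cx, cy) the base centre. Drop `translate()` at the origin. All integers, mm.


translate([735, 671, 0]) cylinder(h = 2464, r = 252);


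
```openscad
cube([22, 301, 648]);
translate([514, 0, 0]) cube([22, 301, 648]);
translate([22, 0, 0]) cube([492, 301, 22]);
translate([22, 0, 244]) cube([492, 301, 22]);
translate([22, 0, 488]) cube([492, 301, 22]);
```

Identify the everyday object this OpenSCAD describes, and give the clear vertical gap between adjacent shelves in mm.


A bookshelf. The clear shelf gap is 222 mm.

Two tall side panels with 3 horizontal boards between them — a bookshelf. The first two shelf undersides are at z = 0 and z = 244; with shelf thickness 22, the clear gap is 244 − 0 − 22 = 222 mm.


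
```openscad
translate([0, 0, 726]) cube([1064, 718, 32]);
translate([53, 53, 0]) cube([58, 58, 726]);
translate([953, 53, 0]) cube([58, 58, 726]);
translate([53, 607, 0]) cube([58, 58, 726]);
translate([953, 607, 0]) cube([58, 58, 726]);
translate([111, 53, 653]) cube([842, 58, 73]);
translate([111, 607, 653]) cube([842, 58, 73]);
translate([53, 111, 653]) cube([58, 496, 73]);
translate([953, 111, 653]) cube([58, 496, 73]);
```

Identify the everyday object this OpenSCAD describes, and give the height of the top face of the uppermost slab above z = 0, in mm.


A table. The table height is 758 mm.

A 1064×718×32 slab sits at z = 726 on four 58 mm square posts — a table. The top surface is at 726 + 32 = 758 mm.


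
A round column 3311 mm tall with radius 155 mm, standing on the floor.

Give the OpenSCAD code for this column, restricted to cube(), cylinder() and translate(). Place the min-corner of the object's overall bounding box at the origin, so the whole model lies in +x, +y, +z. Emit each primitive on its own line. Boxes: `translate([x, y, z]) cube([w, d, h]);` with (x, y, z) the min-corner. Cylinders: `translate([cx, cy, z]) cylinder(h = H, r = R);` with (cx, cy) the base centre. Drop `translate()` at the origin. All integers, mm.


translate([155, 155, 0]) cylinder(h = 3311, r = 155);


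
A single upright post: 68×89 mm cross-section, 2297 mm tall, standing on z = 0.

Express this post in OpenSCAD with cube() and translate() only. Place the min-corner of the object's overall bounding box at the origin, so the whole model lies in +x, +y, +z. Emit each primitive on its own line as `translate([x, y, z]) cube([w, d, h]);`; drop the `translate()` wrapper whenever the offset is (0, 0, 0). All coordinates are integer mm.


cube([68, 89, 2297]);


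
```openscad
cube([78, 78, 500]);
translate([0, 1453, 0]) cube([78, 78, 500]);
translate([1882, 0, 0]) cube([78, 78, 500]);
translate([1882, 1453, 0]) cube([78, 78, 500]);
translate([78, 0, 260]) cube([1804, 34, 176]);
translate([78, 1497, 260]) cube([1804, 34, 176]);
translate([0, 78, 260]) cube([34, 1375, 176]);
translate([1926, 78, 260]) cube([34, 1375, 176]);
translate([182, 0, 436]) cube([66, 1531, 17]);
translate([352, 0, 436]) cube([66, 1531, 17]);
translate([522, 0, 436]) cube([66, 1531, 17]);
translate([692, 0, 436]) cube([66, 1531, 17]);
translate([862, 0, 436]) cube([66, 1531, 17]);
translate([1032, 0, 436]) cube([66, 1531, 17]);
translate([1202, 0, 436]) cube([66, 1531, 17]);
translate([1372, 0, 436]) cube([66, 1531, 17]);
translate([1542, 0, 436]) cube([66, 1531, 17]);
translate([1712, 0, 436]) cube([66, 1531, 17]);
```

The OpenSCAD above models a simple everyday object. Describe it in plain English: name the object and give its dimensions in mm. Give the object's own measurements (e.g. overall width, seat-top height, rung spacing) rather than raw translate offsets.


A bed frame 1960 mm long (x) by 1531 mm wide (y). Four 78×78 mm corner posts, 500 mm tall, at the corners of the footprint. Four rails of 34 mm thickness and 176 mm height run between adjacent posts with their undersides at z = 260 mm, their outer faces flush with the outside of the frame (the two x-running rails run between the posts' inner faces; the two y-running rails run between the posts' inner faces). 10 slats, each 66 mm wide (x) and 17 mm thick, lie across the top of the two x-running rails, running the full 1531 mm width of the frame in y; along x they sit between the end posts with a 104 mm gap after the −x posts and between neighbouring slats and before the +x posts.


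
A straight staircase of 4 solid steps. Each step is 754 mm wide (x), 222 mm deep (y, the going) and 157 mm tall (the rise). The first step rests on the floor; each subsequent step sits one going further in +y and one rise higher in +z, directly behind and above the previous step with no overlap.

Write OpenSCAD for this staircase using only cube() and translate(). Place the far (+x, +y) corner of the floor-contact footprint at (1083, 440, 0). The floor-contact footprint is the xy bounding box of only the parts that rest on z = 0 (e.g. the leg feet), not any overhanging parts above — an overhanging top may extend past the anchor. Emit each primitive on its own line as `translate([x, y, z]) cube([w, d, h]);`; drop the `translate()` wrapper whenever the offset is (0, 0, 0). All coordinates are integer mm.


translate([329, 218, 0]) cube([754, 222, 157]);
translate([329, 440, 157]) cube([754, 222, 157]);
translate([329, 662, 314]) cube([754, 222, 157]);
translate([329, 884, 471]) cube([754, 222, 157]);


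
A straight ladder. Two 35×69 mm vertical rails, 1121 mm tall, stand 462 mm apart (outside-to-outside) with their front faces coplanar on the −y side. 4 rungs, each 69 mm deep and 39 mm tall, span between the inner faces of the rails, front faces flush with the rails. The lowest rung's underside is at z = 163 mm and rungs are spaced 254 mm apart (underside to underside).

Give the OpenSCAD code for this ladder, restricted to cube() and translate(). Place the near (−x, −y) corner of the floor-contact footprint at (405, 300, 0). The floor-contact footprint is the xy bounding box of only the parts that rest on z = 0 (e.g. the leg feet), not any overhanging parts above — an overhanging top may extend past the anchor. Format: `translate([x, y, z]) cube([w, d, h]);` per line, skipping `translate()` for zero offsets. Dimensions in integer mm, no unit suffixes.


// rung span = 462 - 2*35 = 392
// rung[k] z = 163 + k*254
translate([405, 300, 0]) cube([35, 69, 1121]);
translate([832, 300, 0]) cube([35, 69, 1121]);
translate([440, 300, 163]) cube([392, 69, 39]);
translate([440, 300, 417]) cube([392, 69, 39]);
translate([440, 300, 671]) cube([392, 69, 39]);
translate([440, 300, 925]) cube([392, 69, 39]);


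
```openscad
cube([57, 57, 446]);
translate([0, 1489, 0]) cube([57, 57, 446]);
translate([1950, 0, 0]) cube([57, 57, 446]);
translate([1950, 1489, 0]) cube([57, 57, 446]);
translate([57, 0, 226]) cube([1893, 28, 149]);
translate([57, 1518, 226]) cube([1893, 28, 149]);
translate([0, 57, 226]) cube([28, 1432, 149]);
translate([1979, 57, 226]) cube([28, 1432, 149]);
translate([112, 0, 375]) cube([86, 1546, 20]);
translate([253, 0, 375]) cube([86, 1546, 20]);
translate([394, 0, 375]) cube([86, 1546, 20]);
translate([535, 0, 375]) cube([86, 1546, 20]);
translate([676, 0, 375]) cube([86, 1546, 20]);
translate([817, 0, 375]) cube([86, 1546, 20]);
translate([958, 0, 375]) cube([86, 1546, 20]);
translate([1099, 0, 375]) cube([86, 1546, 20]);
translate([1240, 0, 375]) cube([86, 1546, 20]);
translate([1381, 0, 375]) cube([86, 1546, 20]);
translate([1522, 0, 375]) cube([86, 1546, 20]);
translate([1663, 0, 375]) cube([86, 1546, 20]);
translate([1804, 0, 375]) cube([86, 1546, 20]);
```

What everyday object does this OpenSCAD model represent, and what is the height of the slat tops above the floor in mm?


A bed frame. The slat-top height is 395 mm.

Four posts, four rails, and a row of slats — a bed frame. Slats sit on the rails at z = 226 + 149 = 375; with slat thickness 20, the top is 395 mm.


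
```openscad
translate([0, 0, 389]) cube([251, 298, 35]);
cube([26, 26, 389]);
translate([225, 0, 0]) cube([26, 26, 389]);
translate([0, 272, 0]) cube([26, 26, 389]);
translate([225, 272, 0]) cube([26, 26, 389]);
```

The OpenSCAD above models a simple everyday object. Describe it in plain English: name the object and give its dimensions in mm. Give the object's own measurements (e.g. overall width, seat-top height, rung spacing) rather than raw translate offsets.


A four-legged stool. The seat is a 251×298×35 mm slab whose top surface is at z = 424 mm; four square legs, each 26×26 mm in cross-section, run from the floor (z = 0) to the underside of the seat, each flush with a corner of the seat.


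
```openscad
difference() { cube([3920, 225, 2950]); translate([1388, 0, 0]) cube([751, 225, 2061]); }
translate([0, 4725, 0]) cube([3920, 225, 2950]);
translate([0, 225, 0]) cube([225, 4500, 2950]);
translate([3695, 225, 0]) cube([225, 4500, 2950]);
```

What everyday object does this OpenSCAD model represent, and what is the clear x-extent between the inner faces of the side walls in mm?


A single room. The interior width is 3470 mm.

Four walls enclosing a rectangle with a door in the front wall — a room. Outside width 3920 minus two 225 mm walls gives 3470 mm.


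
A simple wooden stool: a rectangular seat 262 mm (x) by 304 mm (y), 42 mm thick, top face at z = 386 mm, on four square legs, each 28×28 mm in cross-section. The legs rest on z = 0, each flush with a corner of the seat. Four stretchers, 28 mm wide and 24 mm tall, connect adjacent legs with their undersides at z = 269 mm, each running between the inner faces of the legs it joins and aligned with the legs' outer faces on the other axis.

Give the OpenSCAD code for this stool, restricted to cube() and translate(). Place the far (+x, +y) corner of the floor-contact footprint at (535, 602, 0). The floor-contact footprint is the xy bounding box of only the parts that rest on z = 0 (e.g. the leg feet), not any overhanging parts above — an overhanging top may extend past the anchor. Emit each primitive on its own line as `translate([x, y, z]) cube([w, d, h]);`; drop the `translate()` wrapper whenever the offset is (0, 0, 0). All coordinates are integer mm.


translate([273, 298, 344]) cube([262, 304, 42]);
translate([273, 298, 0]) cube([28, 28, 344]);
translate([507, 298, 0]) cube([28, 28, 344]);
translate([273, 574, 0]) cube([28, 28, 344]);
translate([507, 574, 0]) cube([28, 28, 344]);
translate([301, 298, 269]) cube([206, 28, 24]);
translate([301, 574, 269]) cube([206, 28, 24]);
translate([273, 326, 269]) cube([28, 248, 24]);
translate([507, 326, 269]) cube([28, 248, 24]);


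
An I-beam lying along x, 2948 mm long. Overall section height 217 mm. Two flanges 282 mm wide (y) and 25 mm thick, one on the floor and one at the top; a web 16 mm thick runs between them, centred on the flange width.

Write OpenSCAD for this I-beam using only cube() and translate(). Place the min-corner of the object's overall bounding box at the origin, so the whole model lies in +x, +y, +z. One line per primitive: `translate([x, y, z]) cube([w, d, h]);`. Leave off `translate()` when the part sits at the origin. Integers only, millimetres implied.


cube([2948, 282, 25]);
translate([0, 133, 25]) cube([2948, 16, 167]);
translate([0, 0, 192]) cube([2948, 282, 25]);


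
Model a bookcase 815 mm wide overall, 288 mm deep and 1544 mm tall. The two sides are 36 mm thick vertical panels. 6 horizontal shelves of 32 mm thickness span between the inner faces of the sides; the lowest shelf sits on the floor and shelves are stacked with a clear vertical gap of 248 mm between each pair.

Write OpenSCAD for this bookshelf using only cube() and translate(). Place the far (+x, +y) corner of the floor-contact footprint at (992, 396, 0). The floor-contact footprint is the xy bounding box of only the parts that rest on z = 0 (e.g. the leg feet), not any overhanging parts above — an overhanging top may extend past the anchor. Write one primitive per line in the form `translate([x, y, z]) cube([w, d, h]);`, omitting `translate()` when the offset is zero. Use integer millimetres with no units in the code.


translate([177, 108, 0]) cube([36, 288, 1544]);
translate([956, 108, 0]) cube([36, 288, 1544]);
translate([213, 108, 0]) cube([743, 288, 32]);
translate([213, 108, 280]) cube([743, 288, 32]);
translate([213, 108, 560]) cube([743, 288, 32]);
translate([213, 108, 840]) cube([743, 288, 32]);
translate([213, 108, 1120]) cube([743, 288, 32]);
translate([213, 108, 1400]) cube([743, 288, 32]);


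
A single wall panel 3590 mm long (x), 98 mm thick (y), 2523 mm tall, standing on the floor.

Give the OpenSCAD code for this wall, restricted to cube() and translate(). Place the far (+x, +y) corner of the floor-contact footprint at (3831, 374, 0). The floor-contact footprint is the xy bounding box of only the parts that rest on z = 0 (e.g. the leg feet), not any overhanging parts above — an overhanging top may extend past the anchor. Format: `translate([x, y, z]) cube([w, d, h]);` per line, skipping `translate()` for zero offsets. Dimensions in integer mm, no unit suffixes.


translate([241, 276, 0]) cube([3590, 98, 2523]);


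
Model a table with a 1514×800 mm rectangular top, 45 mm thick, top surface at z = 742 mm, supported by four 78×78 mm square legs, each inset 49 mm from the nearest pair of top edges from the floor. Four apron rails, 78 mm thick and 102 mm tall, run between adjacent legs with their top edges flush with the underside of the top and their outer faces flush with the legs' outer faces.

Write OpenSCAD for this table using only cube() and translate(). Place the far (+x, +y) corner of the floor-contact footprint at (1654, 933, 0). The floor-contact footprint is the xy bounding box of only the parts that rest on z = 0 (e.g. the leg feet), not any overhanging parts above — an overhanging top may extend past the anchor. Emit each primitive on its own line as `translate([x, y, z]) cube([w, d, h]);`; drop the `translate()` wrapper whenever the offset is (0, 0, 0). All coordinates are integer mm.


translate([189, 182, 697]) cube([1514, 800, 45]);
translate([238, 231, 0]) cube([78, 78, 697]);
translate([1576, 231, 0]) cube([78, 78, 697]);
translate([238, 855, 0]) cube([78, 78, 697]);
translate([1576, 855, 0]) cube([78, 78, 697]);
translate([316, 231, 595]) cube([1260, 78, 102]);
translate([316, 855, 595]) cube([1260, 78, 102]);
translate([238, 309, 595]) cube([78, 546, 102]);
translate([1576, 309, 595]) cube([78, 546, 102]);


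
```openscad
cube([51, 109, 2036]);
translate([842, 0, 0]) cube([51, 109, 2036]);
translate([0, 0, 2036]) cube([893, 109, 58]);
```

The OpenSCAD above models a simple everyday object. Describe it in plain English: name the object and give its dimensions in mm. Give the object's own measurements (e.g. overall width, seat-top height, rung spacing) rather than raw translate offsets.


A door frame. The clear opening is 791 mm wide and 2036 mm high. Two 51 mm wide jambs, 109 mm deep, stand either side of the opening from the floor to the top of the opening. A 58 mm thick head sits across the top of both jambs, spanning the full outside width of the frame.


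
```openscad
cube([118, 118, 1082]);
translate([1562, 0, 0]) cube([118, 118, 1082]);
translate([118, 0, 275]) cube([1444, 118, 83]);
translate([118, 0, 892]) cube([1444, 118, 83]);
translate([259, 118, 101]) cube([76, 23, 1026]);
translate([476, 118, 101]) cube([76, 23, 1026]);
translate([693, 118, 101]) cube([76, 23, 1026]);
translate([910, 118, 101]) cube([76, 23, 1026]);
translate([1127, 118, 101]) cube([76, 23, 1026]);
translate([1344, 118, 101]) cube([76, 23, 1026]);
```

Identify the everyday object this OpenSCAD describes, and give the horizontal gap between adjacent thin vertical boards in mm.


A fence section. The picket gap is 141 mm.

Two posts, two rails, 6 pickets — a fence section. Span 1444 mm holds 6 pickets of 76 mm with 7 equal gaps: ⌊(1444 − 6·76) / 7⌋ = 141 mm.


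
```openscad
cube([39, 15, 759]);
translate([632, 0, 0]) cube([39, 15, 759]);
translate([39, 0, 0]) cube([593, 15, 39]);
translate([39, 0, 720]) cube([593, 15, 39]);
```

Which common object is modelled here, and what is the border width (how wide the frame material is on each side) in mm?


A picture frame. The border width is 39 mm.

Four thin pieces enclosing a rectangular opening — a picture frame. The two full-height stiles are 759 mm tall; the top rail sits at z = 720 and is 39 mm tall, so the border above the opening is 759 − 720 = 39 mm, matching the stile x-width.


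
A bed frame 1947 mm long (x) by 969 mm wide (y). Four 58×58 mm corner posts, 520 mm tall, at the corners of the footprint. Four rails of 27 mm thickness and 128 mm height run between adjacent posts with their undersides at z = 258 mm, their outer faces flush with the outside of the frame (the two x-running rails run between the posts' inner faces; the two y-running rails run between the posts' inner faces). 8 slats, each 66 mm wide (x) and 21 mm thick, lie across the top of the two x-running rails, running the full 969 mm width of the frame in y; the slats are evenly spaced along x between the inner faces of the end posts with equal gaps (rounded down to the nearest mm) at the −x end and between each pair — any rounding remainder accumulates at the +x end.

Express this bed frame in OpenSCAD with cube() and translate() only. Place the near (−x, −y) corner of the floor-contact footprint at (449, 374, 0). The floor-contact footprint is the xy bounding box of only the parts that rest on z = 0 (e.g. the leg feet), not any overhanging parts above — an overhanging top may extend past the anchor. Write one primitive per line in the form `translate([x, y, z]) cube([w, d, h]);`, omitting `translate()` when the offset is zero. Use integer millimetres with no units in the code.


// slat z = rail_z + rail_h = 258 + 128 = 386
// slat gap = ⌊(1831 − 8·66) / 9⌋ = 144
translate([449, 374, 0]) cube([58, 58, 520]);
translate([449, 1285, 0]) cube([58, 58, 520]);
translate([2338, 374, 0]) cube([58, 58, 520]);
translate([2338, 1285, 0]) cube([58, 58, 520]);
translate([507, 374, 258]) cube([1831, 27, 128]);
translate([507, 1316, 258]) cube([1831, 27, 128]);
translate([449, 432, 258]) cube([27, 853, 128]);
translate([2369, 432, 258]) cube([27, 853, 128]);
translate([651, 374, 386]) cube([66, 969, 21]);
translate([861, 374, 386]) cube([66, 969, 21]);
translate([1071, 374, 386]) cube([66, 969, 21]);
translate([1281, 374, 386]) cube([66, 969, 21]);
translate([1491, 374, 386]) cube([66, 969, 21]);
translate([1701, 374, 386]) cube([66, 969, 21]);
translate([1911, 374, 386]) cube([66, 969, 21]);
translate([2121, 374, 386]) cube([66, 969, 21]);


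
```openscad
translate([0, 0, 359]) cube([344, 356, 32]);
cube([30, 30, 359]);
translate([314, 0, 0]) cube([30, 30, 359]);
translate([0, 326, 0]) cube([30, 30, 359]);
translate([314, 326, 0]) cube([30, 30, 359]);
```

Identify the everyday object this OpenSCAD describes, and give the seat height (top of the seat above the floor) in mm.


A stool. The seat height is 391 mm.

A 344×356×32 slab at z = 359 on four corner posts — a stool. The seat top is 359 + 32 = 391 mm.


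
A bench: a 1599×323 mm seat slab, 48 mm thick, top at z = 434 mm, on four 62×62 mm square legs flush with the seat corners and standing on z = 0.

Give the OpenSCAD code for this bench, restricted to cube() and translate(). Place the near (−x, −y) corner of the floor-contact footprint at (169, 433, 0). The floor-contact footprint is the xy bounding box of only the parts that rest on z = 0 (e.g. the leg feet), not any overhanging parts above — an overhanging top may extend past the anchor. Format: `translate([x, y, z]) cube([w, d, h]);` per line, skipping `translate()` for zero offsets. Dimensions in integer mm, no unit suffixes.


// leg_h = 434 − 48 = 386
translate([169, 433, 386]) cube([1599, 323, 48]);
translate([169, 433, 0]) cube([62, 62, 386]);
translate([169, 694, 0]) cube([62, 62, 386]);
translate([1706, 433, 0]) cube([62, 62, 386]);
translate([1706, 694, 0]) cube([62, 62, 386]);


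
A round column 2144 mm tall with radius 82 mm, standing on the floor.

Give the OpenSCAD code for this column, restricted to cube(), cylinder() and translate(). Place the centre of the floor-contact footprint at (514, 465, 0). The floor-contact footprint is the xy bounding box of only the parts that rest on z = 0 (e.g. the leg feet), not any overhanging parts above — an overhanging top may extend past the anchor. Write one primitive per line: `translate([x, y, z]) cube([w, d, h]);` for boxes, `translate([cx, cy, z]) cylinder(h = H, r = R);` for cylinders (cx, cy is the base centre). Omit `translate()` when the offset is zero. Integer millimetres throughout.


translate([514, 465, 0]) cylinder(h = 2144, r = 82);


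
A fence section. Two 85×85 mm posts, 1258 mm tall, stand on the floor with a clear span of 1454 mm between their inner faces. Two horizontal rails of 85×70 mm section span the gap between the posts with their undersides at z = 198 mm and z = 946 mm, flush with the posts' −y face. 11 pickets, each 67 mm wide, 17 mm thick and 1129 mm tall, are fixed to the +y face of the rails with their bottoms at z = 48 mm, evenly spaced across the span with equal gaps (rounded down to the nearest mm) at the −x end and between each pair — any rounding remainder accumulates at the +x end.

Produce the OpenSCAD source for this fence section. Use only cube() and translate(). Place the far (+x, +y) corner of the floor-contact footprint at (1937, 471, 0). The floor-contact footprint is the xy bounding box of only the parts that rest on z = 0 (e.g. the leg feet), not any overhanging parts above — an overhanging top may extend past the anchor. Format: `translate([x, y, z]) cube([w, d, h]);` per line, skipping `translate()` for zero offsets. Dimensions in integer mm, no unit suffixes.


translate([313, 386, 0]) cube([85, 85, 1258]);
translate([1852, 386, 0]) cube([85, 85, 1258]);
translate([398, 386, 198]) cube([1454, 85, 70]);
translate([398, 386, 946]) cube([1454, 85, 70]);
translate([457, 471, 48]) cube([67, 17, 1129]);
translate([583, 471, 48]) cube([67, 17, 1129]);
translate([709, 471, 48]) cube([67, 17, 1129]);
translate([835, 471, 48]) cube([67, 17, 1129]);
translate([961, 471, 48]) cube([67, 17, 1129]);
translate([1087, 471, 48]) cube([67, 17, 1129]);
translate([1213, 471, 48]) cube([67, 17, 1129]);
translate([1339, 471, 48]) cube([67, 17, 1129]);
translate([1465, 471, 48]) cube([67, 17, 1129]);
translate([1591, 471, 48]) cube([67, 17, 1129]);
translate([1717, 471, 48]) cube([67, 17, 1129]);


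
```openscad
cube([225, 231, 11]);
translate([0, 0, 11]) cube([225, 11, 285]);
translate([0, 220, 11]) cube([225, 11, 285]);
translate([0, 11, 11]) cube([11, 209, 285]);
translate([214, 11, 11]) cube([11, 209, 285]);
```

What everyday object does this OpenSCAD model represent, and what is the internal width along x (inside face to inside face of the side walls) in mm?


An open box. The internal width is 203 mm.

A 225×231 base slab with four walls standing on it — an open box. The base is 225 mm wide and the walls are 11 mm thick, so the internal width is 225 − 2 × 11 = 203 mm.


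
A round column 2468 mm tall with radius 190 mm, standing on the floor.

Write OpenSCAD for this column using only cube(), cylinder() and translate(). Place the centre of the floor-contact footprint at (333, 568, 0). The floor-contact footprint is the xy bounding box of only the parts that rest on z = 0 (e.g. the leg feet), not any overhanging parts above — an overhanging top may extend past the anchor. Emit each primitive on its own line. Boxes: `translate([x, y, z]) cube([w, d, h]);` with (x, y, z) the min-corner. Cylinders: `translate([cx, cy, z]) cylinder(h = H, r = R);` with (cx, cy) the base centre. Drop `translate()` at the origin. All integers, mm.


translate([333, 568, 0]) cylinder(h = 2468, r = 190);


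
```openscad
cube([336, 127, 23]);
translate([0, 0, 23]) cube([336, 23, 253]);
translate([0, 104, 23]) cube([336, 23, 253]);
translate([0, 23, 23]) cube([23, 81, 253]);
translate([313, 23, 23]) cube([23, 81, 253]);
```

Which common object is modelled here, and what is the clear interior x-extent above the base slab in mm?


An open box. The internal width is 290 mm.

A 336×127 base slab with four walls standing on it — an open box. The base is 336 mm wide and the walls are 23 mm thick, so the internal width is 336 − 2 × 23 = 290 mm.


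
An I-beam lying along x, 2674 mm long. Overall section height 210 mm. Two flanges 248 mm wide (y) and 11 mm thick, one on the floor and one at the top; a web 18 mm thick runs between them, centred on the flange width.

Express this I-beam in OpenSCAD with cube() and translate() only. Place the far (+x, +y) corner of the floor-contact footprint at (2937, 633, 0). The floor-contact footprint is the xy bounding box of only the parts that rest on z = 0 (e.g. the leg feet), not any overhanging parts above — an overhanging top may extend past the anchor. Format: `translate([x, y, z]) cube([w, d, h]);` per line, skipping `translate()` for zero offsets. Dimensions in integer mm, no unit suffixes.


translate([263, 385, 0]) cube([2674, 248, 11]);
translate([263, 500, 11]) cube([2674, 18, 188]);
translate([263, 385, 199]) cube([2674, 248, 11]);


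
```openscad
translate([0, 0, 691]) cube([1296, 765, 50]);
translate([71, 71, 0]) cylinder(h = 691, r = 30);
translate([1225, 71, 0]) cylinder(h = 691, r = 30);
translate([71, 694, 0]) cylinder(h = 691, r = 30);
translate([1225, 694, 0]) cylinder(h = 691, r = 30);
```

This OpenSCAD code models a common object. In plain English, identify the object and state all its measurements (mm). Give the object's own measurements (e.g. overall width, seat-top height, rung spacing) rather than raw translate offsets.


A rectangular dining table. The top is 1296×765×50 mm with its upper surface at z = 741 mm. It stands on four round legs of 60 mm diameter, each leg's bounding box inset 41 mm from the nearest pair of top edges, running from the floor to the underside of the top.


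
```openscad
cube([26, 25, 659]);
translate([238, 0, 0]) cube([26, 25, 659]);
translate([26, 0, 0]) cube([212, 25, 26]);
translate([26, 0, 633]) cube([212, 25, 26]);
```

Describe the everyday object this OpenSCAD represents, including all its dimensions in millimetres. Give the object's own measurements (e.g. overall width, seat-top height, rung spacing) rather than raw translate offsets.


A rectangular picture frame lying in the x–z plane (depth along y). The opening is 212 mm wide (x) by 607 mm tall (z), surrounded by a border 26 mm wide on all four sides. The frame is 25 mm deep and is made of two full-height vertical stiles with two horizontal rails fitted between them.


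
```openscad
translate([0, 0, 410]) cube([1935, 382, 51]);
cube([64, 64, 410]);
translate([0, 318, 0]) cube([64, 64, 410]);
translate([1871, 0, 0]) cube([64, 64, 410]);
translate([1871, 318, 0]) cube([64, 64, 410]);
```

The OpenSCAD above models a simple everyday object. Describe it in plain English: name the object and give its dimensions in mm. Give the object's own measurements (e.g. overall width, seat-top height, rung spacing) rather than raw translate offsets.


A bench: a 1935×382 mm seat slab, 51 mm thick, top at z = 461 mm, on four 64×64 mm square legs flush with the seat corners and standing on z = 0.


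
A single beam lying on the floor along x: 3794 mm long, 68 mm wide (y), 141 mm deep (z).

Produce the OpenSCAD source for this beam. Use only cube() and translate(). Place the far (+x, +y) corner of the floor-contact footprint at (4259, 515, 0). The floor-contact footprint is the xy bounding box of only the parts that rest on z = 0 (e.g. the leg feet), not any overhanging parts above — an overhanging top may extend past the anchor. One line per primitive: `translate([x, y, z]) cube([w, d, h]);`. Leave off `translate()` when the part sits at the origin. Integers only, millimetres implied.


translate([465, 447, 0]) cube([3794, 68, 141]);


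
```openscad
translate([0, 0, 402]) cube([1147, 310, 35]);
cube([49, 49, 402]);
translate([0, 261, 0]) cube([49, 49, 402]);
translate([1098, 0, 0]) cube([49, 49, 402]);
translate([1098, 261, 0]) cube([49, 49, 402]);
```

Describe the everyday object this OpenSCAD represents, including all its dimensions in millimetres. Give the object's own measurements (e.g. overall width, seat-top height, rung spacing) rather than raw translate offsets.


A long wooden bench with a 1147 mm (x) × 310 mm (y) seat, 35 mm thick, its top surface 437 mm above the floor. Four 49 mm square legs at the seat corners, flush with the edges, run from z = 0 to the seat underside.


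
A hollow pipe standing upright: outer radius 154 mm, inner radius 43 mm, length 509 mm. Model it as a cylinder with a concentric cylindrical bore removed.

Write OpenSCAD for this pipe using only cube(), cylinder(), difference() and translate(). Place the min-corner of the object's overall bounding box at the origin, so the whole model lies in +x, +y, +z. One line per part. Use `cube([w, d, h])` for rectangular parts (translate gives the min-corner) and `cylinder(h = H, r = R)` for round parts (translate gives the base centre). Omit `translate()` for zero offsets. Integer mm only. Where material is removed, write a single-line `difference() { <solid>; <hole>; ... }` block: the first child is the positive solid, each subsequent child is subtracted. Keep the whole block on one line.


difference() { translate([154, 154, 0]) cylinder(h = 509, r = 154); translate([154, 154, 0]) cylinder(h = 509, r = 43); }


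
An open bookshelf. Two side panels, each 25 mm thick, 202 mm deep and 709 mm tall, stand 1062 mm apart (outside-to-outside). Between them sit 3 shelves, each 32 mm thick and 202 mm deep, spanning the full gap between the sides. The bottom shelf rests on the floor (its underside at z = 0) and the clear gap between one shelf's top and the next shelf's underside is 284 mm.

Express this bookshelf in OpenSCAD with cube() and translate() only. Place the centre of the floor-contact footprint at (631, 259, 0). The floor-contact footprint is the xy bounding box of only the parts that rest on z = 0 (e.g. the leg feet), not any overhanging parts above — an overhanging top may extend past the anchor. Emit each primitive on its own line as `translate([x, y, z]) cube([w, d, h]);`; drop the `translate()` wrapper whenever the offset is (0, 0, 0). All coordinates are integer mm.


translate([100, 158, 0]) cube([25, 202, 709]);
translate([1137, 158, 0]) cube([25, 202, 709]);
translate([125, 158, 0]) cube([1012, 202, 32]);
translate([125, 158, 316]) cube([1012, 202, 32]);
translate([125, 158, 632]) cube([1012, 202, 32]);


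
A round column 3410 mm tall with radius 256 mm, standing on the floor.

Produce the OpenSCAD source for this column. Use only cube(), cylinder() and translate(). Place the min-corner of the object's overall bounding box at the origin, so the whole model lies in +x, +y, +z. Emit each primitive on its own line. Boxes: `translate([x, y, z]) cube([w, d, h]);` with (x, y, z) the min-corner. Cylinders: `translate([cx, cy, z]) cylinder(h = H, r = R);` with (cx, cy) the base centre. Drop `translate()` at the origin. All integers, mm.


translate([256, 256, 0]) cylinder(h = 3410, r = 256);


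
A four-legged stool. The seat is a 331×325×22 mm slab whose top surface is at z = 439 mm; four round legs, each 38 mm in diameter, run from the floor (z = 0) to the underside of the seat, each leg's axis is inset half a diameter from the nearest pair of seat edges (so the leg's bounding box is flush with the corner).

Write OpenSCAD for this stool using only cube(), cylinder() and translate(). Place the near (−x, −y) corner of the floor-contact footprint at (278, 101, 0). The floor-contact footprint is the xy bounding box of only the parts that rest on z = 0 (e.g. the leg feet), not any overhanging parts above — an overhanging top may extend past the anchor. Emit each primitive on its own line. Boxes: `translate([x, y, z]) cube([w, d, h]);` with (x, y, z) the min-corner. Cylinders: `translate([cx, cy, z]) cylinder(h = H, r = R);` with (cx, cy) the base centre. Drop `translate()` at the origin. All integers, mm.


translate([278, 101, 417]) cube([331, 325, 22]);
translate([297, 120, 0]) cylinder(h = 417, r = 19);
translate([590, 120, 0]) cylinder(h = 417, r = 19);
translate([297, 407, 0]) cylinder(h = 417, r = 19);
translate([590, 407, 0]) cylinder(h = 417, r = 19);


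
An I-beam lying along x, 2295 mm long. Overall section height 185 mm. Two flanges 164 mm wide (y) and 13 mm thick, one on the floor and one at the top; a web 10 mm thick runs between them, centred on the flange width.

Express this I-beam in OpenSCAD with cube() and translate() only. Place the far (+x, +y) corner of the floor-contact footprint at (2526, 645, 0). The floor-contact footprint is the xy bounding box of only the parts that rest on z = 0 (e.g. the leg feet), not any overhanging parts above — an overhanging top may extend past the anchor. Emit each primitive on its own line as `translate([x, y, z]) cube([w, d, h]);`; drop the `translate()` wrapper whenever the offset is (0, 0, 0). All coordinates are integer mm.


translate([231, 481, 0]) cube([2295, 164, 13]);
translate([231, 558, 13]) cube([2295, 10, 159]);
translate([231, 481, 172]) cube([2295, 164, 13]);


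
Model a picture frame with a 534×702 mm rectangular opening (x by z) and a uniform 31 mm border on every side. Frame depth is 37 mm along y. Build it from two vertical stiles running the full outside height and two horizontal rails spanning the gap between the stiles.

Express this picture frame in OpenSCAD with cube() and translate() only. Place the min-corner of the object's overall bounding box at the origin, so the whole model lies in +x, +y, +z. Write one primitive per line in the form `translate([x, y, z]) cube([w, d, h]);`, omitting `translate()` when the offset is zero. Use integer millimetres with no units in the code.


cube([31, 37, 764]);
translate([565, 0, 0]) cube([31, 37, 764]);
translate([31, 0, 0]) cube([534, 37, 31]);
translate([31, 0, 733]) cube([534, 37, 31]);


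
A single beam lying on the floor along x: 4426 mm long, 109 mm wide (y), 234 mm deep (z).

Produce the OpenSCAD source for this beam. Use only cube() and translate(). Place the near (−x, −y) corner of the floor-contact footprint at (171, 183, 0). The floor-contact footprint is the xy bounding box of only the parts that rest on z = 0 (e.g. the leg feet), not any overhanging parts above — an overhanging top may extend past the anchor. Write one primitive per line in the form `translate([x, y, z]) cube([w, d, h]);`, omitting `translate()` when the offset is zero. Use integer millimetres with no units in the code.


translate([171, 183, 0]) cube([4426, 109, 234]);


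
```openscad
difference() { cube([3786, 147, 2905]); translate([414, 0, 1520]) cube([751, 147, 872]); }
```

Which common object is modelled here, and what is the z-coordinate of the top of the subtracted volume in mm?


A wall with a window opening. The window head height is 2392 mm.

A wall with a rectangular opening subtracted — a window. Sill at z = 1520, opening 872 mm tall, so the head is at 1520 + 872 = 2392 mm.


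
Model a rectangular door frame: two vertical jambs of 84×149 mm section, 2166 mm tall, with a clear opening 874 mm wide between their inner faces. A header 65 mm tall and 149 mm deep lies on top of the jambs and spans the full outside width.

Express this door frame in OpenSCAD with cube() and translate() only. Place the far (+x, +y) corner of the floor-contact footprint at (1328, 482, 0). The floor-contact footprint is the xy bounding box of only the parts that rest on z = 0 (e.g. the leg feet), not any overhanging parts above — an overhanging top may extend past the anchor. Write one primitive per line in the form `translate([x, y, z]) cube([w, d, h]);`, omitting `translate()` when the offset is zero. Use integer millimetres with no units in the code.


translate([286, 333, 0]) cube([84, 149, 2166]);
translate([1244, 333, 0]) cube([84, 149, 2166]);
translate([286, 333, 2166]) cube([1042, 149, 65]);


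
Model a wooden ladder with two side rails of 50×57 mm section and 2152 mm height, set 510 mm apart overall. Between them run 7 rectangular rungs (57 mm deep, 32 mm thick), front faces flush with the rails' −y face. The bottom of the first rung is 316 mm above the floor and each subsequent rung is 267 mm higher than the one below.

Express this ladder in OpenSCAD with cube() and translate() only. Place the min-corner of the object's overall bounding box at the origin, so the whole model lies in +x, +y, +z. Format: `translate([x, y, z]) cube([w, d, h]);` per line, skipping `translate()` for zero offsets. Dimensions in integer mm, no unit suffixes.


cube([50, 57, 2152]);
translate([460, 0, 0]) cube([50, 57, 2152]);
translate([50, 0, 316]) cube([410, 57, 32]);
translate([50, 0, 583]) cube([410, 57, 32]);
translate([50, 0, 850]) cube([410, 57, 32]);
translate([50, 0, 1117]) cube([410, 57, 32]);
translate([50, 0, 1384]) cube([410, 57, 32]);
translate([50, 0, 1651]) cube([410, 57, 32]);
translate([50, 0, 1918]) cube([410, 57, 32]);
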